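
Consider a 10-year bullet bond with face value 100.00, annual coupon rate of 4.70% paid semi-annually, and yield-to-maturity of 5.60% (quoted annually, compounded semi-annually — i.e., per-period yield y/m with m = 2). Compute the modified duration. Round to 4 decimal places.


Answer: Modified duration = 7.7916

Derivation:
Coupon per period c = face * coupon_rate / m = 2.350000
Periods per year m = 2; per-period yield y/m = 0.028000
Number of cashflows N = 20
Cashflows (t years, CF_t, discount factor 1/(1+y/m)^(m*t), PV):
  t = 0.5000: CF_t = 2.350000, DF = 0.972763, PV = 2.285992
  t = 1.0000: CF_t = 2.350000, DF = 0.946267, PV = 2.223728
  t = 1.5000: CF_t = 2.350000, DF = 0.920493, PV = 2.163159
  t = 2.0000: CF_t = 2.350000, DF = 0.895422, PV = 2.104241
  t = 2.5000: CF_t = 2.350000, DF = 0.871033, PV = 2.046927
  t = 3.0000: CF_t = 2.350000, DF = 0.847308, PV = 1.991174
  t = 3.5000: CF_t = 2.350000, DF = 0.824230, PV = 1.936940
  t = 4.0000: CF_t = 2.350000, DF = 0.801780, PV = 1.884182
  t = 4.5000: CF_t = 2.350000, DF = 0.779941, PV = 1.832862
  t = 5.0000: CF_t = 2.350000, DF = 0.758698, PV = 1.782940
  t = 5.5000: CF_t = 2.350000, DF = 0.738033, PV = 1.734377
  t = 6.0000: CF_t = 2.350000, DF = 0.717931, PV = 1.687138
  t = 6.5000: CF_t = 2.350000, DF = 0.698376, PV = 1.641184
  t = 7.0000: CF_t = 2.350000, DF = 0.679354, PV = 1.596483
  t = 7.5000: CF_t = 2.350000, DF = 0.660851, PV = 1.552999
  t = 8.0000: CF_t = 2.350000, DF = 0.642851, PV = 1.510699
  t = 8.5000: CF_t = 2.350000, DF = 0.625341, PV = 1.469552
  t = 9.0000: CF_t = 2.350000, DF = 0.608309, PV = 1.429525
  t = 9.5000: CF_t = 2.350000, DF = 0.591740, PV = 1.390589
  t = 10.0000: CF_t = 102.350000, DF = 0.575622, PV = 58.914955
Price P = sum_t PV_t = 93.179646
First compute Macaulay numerator sum_t t * PV_t:
  t * PV_t at t = 0.5000: 1.142996
  t * PV_t at t = 1.0000: 2.223728
  t * PV_t at t = 1.5000: 3.244739
  t * PV_t at t = 2.0000: 4.208481
  t * PV_t at t = 2.5000: 5.117317
  t * PV_t at t = 3.0000: 5.973521
  t * PV_t at t = 3.5000: 6.779288
  t * PV_t at t = 4.0000: 7.536730
  t * PV_t at t = 4.5000: 8.247880
  t * PV_t at t = 5.0000: 8.914700
  t * PV_t at t = 5.5000: 9.539076
  t * PV_t at t = 6.0000: 10.122825
  t * PV_t at t = 6.5000: 10.667698
  t * PV_t at t = 7.0000: 11.175380
  t * PV_t at t = 7.5000: 11.647492
  t * PV_t at t = 8.0000: 12.085594
  t * PV_t at t = 8.5000: 12.491191
  t * PV_t at t = 9.0000: 12.865726
  t * PV_t at t = 9.5000: 13.210592
  t * PV_t at t = 10.0000: 589.149555
Macaulay duration D = 746.344510 / 93.179646 = 8.009738
Modified duration = D / (1 + y/m) = 8.009738 / (1 + 0.028000) = 7.791573


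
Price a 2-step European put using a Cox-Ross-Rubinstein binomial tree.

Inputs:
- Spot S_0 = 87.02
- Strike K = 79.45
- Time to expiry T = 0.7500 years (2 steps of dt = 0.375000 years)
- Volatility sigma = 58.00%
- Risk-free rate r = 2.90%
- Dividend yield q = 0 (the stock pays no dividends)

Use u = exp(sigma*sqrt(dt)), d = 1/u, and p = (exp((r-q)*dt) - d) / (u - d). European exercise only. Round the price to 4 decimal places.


dt = T/N = 0.375000
u = exp(sigma*sqrt(dt)) = 1.426432; d = 1/u = 0.701050
p = (exp((r-q)*dt) - d) / (u - d) = 0.427202
Discount per step: exp(-r*dt) = 0.989184
Stock lattice S(k, i) with i counting down-moves:
  k=0: S(0,0) = 87.0200
  k=1: S(1,0) = 124.1281; S(1,1) = 61.0054
  k=2: S(2,0) = 177.0602; S(2,1) = 87.0200; S(2,2) = 42.7678
Terminal payoffs V(N, i) = max(K - S_T, 0):
  V(2,0) = 0.000000; V(2,1) = 0.000000; V(2,2) = 36.682180
Backward induction: V(k, i) = exp(-r*dt) * [p * V(k+1, i) + (1-p) * V(k+1, i+1)].
  V(1,0) = exp(-r*dt) * [p*0.000000 + (1-p)*0.000000] = 0.000000
  V(1,1) = exp(-r*dt) * [p*0.000000 + (1-p)*36.682180] = 20.784227
  V(0,0) = exp(-r*dt) * [p*0.000000 + (1-p)*20.784227] = 11.776402

Answer: Price = V(0,0) = 11.7764


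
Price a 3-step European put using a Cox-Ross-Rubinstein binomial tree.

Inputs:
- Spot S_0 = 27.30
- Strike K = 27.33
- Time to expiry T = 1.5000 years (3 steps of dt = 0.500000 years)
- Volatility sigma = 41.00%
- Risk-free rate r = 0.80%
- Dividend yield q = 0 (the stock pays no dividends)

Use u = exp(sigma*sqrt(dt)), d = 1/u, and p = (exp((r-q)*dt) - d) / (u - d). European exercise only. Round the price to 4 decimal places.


dt = T/N = 0.500000
u = exp(sigma*sqrt(dt)) = 1.336312; d = 1/u = 0.748328
p = (exp((r-q)*dt) - d) / (u - d) = 0.434842
Discount per step: exp(-r*dt) = 0.996008
Stock lattice S(k, i) with i counting down-moves:
  k=0: S(0,0) = 27.3000
  k=1: S(1,0) = 36.4813; S(1,1) = 20.4294
  k=2: S(2,0) = 48.7504; S(2,1) = 27.3000; S(2,2) = 15.2879
  k=3: S(3,0) = 65.1458; S(3,1) = 36.4813; S(3,2) = 20.4294; S(3,3) = 11.4403
Terminal payoffs V(N, i) = max(K - S_T, 0):
  V(3,0) = 0.000000; V(3,1) = 0.000000; V(3,2) = 6.900643; V(3,3) = 15.889664
Backward induction: V(k, i) = exp(-r*dt) * [p * V(k+1, i) + (1-p) * V(k+1, i+1)].
  V(2,0) = exp(-r*dt) * [p*0.000000 + (1-p)*0.000000] = 0.000000
  V(2,1) = exp(-r*dt) * [p*0.000000 + (1-p)*6.900643] = 3.884389
  V(2,2) = exp(-r*dt) * [p*6.900643 + (1-p)*15.889664] = 11.933037
  V(1,0) = exp(-r*dt) * [p*0.000000 + (1-p)*3.884389] = 2.186532
  V(1,1) = exp(-r*dt) * [p*3.884389 + (1-p)*11.933037] = 8.399485
  V(0,0) = exp(-r*dt) * [p*2.186532 + (1-p)*8.399485] = 5.675089

Answer: Price = V(0,0) = 5.6751


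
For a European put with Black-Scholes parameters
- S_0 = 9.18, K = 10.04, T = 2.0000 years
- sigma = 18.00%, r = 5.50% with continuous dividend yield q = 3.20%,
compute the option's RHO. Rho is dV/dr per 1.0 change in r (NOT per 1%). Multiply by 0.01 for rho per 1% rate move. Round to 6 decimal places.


Answer: Rho = -11.103949

Derivation:
d1 = -0.0438009817; d2 = -0.2983594229
phi(d1) = 0.3985597733; exp(-qT) = 0.9380049995; exp(-rT) = 0.8958341353
N(-d2) = 0.6172855724
Rho = -K*T*exp(-rT)*N(-d2) = -10.0400 * 2.0000 * 0.8958341353 * 0.6172855724 = -11.103949


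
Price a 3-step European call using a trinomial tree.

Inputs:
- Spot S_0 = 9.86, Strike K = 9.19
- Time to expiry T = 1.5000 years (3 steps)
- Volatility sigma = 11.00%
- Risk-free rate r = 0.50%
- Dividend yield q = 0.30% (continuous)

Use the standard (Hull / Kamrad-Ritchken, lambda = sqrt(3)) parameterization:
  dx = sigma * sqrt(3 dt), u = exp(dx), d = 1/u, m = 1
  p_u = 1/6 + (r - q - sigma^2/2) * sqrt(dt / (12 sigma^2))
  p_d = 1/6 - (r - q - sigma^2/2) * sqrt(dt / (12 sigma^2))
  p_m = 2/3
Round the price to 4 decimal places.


dt = T/N = 0.500000; dx = sigma*sqrt(3*dt) = 0.134722
u = exp(dx) = 1.144219; d = 1/u = 0.873959
p_u = 0.159151, p_m = 0.666667, p_d = 0.174182
Discount per step: exp(-r*dt) = 0.997503
Stock lattice S(k, j) with j the centered position index:
  k=0: S(0,+0) = 9.8600
  k=1: S(1,-1) = 8.6172; S(1,+0) = 9.8600; S(1,+1) = 11.2820
  k=2: S(2,-2) = 7.5311; S(2,-1) = 8.6172; S(2,+0) = 9.8600; S(2,+1) = 11.2820; S(2,+2) = 12.9091
  k=3: S(3,-3) = 6.5819; S(3,-2) = 7.5311; S(3,-1) = 8.6172; S(3,+0) = 9.8600; S(3,+1) = 11.2820; S(3,+2) = 12.9091; S(3,+3) = 14.7708
Terminal payoffs V(N, j) = max(S_T - K, 0):
  V(3,-3) = 0.000000; V(3,-2) = 0.000000; V(3,-1) = 0.000000; V(3,+0) = 0.670000; V(3,+1) = 2.091995; V(3,+2) = 3.719068; V(3,+3) = 5.580796
Backward induction: V(k, j) = exp(-r*dt) * [p_u * V(k+1, j+1) + p_m * V(k+1, j) + p_d * V(k+1, j-1)]
  V(2,-2) = exp(-r*dt) * [p_u*0.000000 + p_m*0.000000 + p_d*0.000000] = 0.000000
  V(2,-1) = exp(-r*dt) * [p_u*0.670000 + p_m*0.000000 + p_d*0.000000] = 0.106365
  V(2,+0) = exp(-r*dt) * [p_u*2.091995 + p_m*0.670000 + p_d*0.000000] = 0.777664
  V(2,+1) = exp(-r*dt) * [p_u*3.719068 + p_m*2.091995 + p_d*0.670000] = 2.098008
  V(2,+2) = exp(-r*dt) * [p_u*5.580796 + p_m*3.719068 + p_d*2.091995] = 3.722639
  V(1,-1) = exp(-r*dt) * [p_u*0.777664 + p_m*0.106365 + p_d*0.000000] = 0.194190
  V(1,+0) = exp(-r*dt) * [p_u*2.098008 + p_m*0.777664 + p_d*0.106365] = 0.868695
  V(1,+1) = exp(-r*dt) * [p_u*3.722639 + p_m*2.098008 + p_d*0.777664] = 2.121280
  V(0,+0) = exp(-r*dt) * [p_u*2.121280 + p_m*0.868695 + p_d*0.194190] = 0.948185

Answer: Price = V(0,0) = 0.9482


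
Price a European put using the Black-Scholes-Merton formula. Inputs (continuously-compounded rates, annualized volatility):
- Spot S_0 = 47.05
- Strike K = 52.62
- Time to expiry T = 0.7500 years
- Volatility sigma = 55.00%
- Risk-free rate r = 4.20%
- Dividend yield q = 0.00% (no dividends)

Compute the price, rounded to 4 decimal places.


Answer: Price = 11.3251

Derivation:
d1 = (ln(S/K) + (r - q + 0.5*sigma^2) * T) / (sigma * sqrt(T)) = 0.06939139
d2 = d1 - sigma * sqrt(T) = -0.40692258
exp(-rT) = 0.96899096; exp(-qT) = 1.00000000
P = K * exp(-rT) * N(-d2) - S_0 * exp(-qT) * N(-d1)
N(-d1) = 0.47233904; N(-d2) = 0.65796757
P = 52.6200 * 0.96899096 * 0.65796757 - 47.0500 * 1.00000000 * 0.47233904 = 11.3251


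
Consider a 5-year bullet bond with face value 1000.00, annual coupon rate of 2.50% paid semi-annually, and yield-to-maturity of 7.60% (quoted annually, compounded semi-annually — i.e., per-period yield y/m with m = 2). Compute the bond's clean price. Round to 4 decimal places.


Coupon per period c = face * coupon_rate / m = 12.500000
Periods per year m = 2; per-period yield y/m = 0.038000
Number of cashflows N = 10
Cashflows (t years, CF_t, discount factor 1/(1+y/m)^(m*t), PV):
  t = 0.5000: CF_t = 12.500000, DF = 0.963391, PV = 12.042389
  t = 1.0000: CF_t = 12.500000, DF = 0.928122, PV = 11.601531
  t = 1.5000: CF_t = 12.500000, DF = 0.894145, PV = 11.176812
  t = 2.0000: CF_t = 12.500000, DF = 0.861411, PV = 10.767642
  t = 2.5000: CF_t = 12.500000, DF = 0.829876, PV = 10.373451
  t = 3.0000: CF_t = 12.500000, DF = 0.799495, PV = 9.993690
  t = 3.5000: CF_t = 12.500000, DF = 0.770227, PV = 9.627833
  t = 4.0000: CF_t = 12.500000, DF = 0.742030, PV = 9.275369
  t = 4.5000: CF_t = 12.500000, DF = 0.714865, PV = 8.935808
  t = 5.0000: CF_t = 1012.500000, DF = 0.688694, PV = 697.302941
Price P = sum_t PV_t = 791.097466

Answer: Price = 791.0975


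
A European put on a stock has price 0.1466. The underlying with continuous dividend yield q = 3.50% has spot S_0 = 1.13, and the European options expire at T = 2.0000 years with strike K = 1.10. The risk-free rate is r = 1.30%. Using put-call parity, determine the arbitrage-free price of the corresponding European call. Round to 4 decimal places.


Put-call parity: C - P = S_0 * exp(-qT) - K * exp(-rT).
S_0 * exp(-qT) = 1.1300 * 0.93239382 = 1.05360502
K * exp(-rT) = 1.1000 * 0.97433509 = 1.07176860
C = P + S*exp(-qT) - K*exp(-rT)
C = 0.1466 + 1.05360502 - 1.07176860 = 0.1284

Answer: Call price = 0.1284


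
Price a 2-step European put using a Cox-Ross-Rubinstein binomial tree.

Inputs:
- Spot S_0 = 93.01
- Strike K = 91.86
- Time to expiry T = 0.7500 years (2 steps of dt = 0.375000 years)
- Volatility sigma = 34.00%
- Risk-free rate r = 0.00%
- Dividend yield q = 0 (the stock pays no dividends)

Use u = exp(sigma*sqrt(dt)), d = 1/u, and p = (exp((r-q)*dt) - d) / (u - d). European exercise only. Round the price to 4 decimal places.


Answer: Price = V(0,0) = 9.2976

Derivation:
dt = T/N = 0.375000
u = exp(sigma*sqrt(dt)) = 1.231468; d = 1/u = 0.812039
p = (exp((r-q)*dt) - d) / (u - d) = 0.448136
Discount per step: exp(-r*dt) = 1.000000
Stock lattice S(k, i) with i counting down-moves:
  k=0: S(0,0) = 93.0100
  k=1: S(1,0) = 114.5388; S(1,1) = 75.5278
  k=2: S(2,0) = 141.0508; S(2,1) = 93.0100; S(2,2) = 61.3315
Terminal payoffs V(N, i) = max(K - S_T, 0):
  V(2,0) = 0.000000; V(2,1) = 0.000000; V(2,2) = 30.528489
Backward induction: V(k, i) = exp(-r*dt) * [p * V(k+1, i) + (1-p) * V(k+1, i+1)].
  V(1,0) = exp(-r*dt) * [p*0.000000 + (1-p)*0.000000] = 0.000000
  V(1,1) = exp(-r*dt) * [p*0.000000 + (1-p)*30.528489] = 16.847587
  V(0,0) = exp(-r*dt) * [p*0.000000 + (1-p)*16.847587] = 9.297584


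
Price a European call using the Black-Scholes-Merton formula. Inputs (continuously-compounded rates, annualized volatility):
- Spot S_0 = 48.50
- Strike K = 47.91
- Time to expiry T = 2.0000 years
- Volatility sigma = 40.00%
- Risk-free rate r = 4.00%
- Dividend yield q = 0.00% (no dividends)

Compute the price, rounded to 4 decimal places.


d1 = (ln(S/K) + (r - q + 0.5*sigma^2) * T) / (sigma * sqrt(T)) = 0.44590074
d2 = d1 - sigma * sqrt(T) = -0.11978469
exp(-rT) = 0.92311635; exp(-qT) = 1.00000000
C = S_0 * exp(-qT) * N(d1) - K * exp(-rT) * N(d2)
N(d1) = 0.67216552; N(d2) = 0.45232686
C = 48.5000 * 1.00000000 * 0.67216552 - 47.9100 * 0.92311635 * 0.45232686 = 12.5952

Answer: Price = 12.5952


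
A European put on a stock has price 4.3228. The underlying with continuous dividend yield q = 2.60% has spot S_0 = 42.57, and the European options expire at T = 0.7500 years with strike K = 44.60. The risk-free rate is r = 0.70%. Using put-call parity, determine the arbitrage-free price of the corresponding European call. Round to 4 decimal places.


Put-call parity: C - P = S_0 * exp(-qT) - K * exp(-rT).
S_0 * exp(-qT) = 42.5700 * 0.98068890 = 41.74792627
K * exp(-rT) = 44.6000 * 0.99476376 = 44.36646357
C = P + S*exp(-qT) - K*exp(-rT)
C = 4.3228 + 41.74792627 - 44.36646357 = 1.7043

Answer: Call price = 1.7043


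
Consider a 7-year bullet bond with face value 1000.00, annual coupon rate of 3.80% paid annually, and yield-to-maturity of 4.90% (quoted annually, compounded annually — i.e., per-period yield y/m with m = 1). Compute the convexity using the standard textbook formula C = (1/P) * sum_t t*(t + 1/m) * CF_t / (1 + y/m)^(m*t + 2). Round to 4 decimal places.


Answer: Convexity = 43.6698

Derivation:
Coupon per period c = face * coupon_rate / m = 38.000000
Periods per year m = 1; per-period yield y/m = 0.049000
Number of cashflows N = 7
Cashflows (t years, CF_t, discount factor 1/(1+y/m)^(m*t), PV):
  t = 1.0000: CF_t = 38.000000, DF = 0.953289, PV = 36.224976
  t = 2.0000: CF_t = 38.000000, DF = 0.908760, PV = 34.532866
  t = 3.0000: CF_t = 38.000000, DF = 0.866310, PV = 32.919796
  t = 4.0000: CF_t = 38.000000, DF = 0.825844, PV = 31.382074
  t = 5.0000: CF_t = 38.000000, DF = 0.787268, PV = 29.916181
  t = 6.0000: CF_t = 38.000000, DF = 0.750494, PV = 28.518762
  t = 7.0000: CF_t = 1038.000000, DF = 0.715437, PV = 742.623924
Price P = sum_t PV_t = 936.118579
Convexity numerator sum_t t*(t + 1/m) * CF_t / (1+y/m)^(m*t + 2):
  t = 1.0000: term = 65.839592
  t = 2.0000: term = 188.292445
  t = 3.0000: term = 358.994175
  t = 4.0000: term = 570.375238
  t = 5.0000: term = 815.598529
  t = 6.0000: term = 1088.501374
  t = 7.0000: term = 37792.531765
Convexity = (1/P) * sum = 40880.133117 / 936.118579 = 43.669823


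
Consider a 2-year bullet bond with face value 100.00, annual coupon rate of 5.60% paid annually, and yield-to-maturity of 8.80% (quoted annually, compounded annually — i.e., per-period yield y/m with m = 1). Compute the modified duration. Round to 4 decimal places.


Coupon per period c = face * coupon_rate / m = 5.600000
Periods per year m = 1; per-period yield y/m = 0.088000
Number of cashflows N = 2
Cashflows (t years, CF_t, discount factor 1/(1+y/m)^(m*t), PV):
  t = 1.0000: CF_t = 5.600000, DF = 0.919118, PV = 5.147059
  t = 2.0000: CF_t = 105.600000, DF = 0.844777, PV = 89.208478
Price P = sum_t PV_t = 94.355536
First compute Macaulay numerator sum_t t * PV_t:
  t * PV_t at t = 1.0000: 5.147059
  t * PV_t at t = 2.0000: 178.416955
Macaulay duration D = 183.564014 / 94.355536 = 1.945450
Modified duration = D / (1 + y/m) = 1.945450 / (1 + 0.088000) = 1.788098

Answer: Modified duration = 1.7881


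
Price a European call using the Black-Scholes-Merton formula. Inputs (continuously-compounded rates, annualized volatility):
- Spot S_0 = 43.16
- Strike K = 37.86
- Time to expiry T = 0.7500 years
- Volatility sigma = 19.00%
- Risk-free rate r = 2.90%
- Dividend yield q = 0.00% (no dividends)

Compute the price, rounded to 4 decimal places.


d1 = (ln(S/K) + (r - q + 0.5*sigma^2) * T) / (sigma * sqrt(T)) = 1.01070631
d2 = d1 - sigma * sqrt(T) = 0.84616148
exp(-rT) = 0.97848483; exp(-qT) = 1.00000000
C = S_0 * exp(-qT) * N(d1) - K * exp(-rT) * N(d2)
N(d1) = 0.84392149; N(d2) = 0.80126867
C = 43.1600 * 1.00000000 * 0.84392149 - 37.8600 * 0.97848483 * 0.80126867 = 6.7403

Answer: Price = 6.7403


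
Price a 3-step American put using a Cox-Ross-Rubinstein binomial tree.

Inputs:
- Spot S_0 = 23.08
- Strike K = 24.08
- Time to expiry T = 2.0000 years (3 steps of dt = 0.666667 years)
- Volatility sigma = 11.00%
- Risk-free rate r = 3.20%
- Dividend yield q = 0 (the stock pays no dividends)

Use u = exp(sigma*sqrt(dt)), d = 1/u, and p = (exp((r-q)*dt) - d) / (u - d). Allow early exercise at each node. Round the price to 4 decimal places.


Answer: Price = V(0,0) = 1.4462

Derivation:
dt = T/N = 0.666667
u = exp(sigma*sqrt(dt)) = 1.093971; d = 1/u = 0.914101
p = (exp((r-q)*dt) - d) / (u - d) = 0.597439
Discount per step: exp(-r*dt) = 0.978893
Stock lattice S(k, i) with i counting down-moves:
  k=0: S(0,0) = 23.0800
  k=1: S(1,0) = 25.2489; S(1,1) = 21.0974
  k=2: S(2,0) = 27.6215; S(2,1) = 23.0800; S(2,2) = 19.2852
  k=3: S(3,0) = 30.2172; S(3,1) = 25.2489; S(3,2) = 21.0974; S(3,3) = 17.6286
Terminal payoffs V(N, i) = max(K - S_T, 0):
  V(3,0) = 0.000000; V(3,1) = 0.000000; V(3,2) = 2.982558; V(3,3) = 6.451400
Backward induction: V(k, i) = exp(-r*dt) * [p * V(k+1, i) + (1-p) * V(k+1, i+1)]; then take max(V_cont, immediate exercise) for American.
  V(2,0) = exp(-r*dt) * [p*0.000000 + (1-p)*0.000000] = 0.000000; exercise = 0.000000; V(2,0) = max -> 0.000000
  V(2,1) = exp(-r*dt) * [p*0.000000 + (1-p)*2.982558] = 1.175318; exercise = 1.000000; V(2,1) = max -> 1.175318
  V(2,2) = exp(-r*dt) * [p*2.982558 + (1-p)*6.451400] = 4.286549; exercise = 4.794815; V(2,2) = max -> 4.794815
  V(1,0) = exp(-r*dt) * [p*0.000000 + (1-p)*1.175318] = 0.463150; exercise = 0.000000; V(1,0) = max -> 0.463150
  V(1,1) = exp(-r*dt) * [p*1.175318 + (1-p)*4.794815] = 2.576823; exercise = 2.982558; V(1,1) = max -> 2.982558
  V(0,0) = exp(-r*dt) * [p*0.463150 + (1-p)*2.982558] = 1.446182; exercise = 1.000000; V(0,0) = max -> 1.446182


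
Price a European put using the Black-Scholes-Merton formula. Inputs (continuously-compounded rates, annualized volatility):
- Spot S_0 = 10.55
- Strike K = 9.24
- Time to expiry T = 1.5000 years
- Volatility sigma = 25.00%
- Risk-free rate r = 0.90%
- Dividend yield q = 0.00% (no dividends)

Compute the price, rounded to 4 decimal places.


d1 = (ln(S/K) + (r - q + 0.5*sigma^2) * T) / (sigma * sqrt(T)) = 0.63020137
d2 = d1 - sigma * sqrt(T) = 0.32401515
exp(-rT) = 0.98659072; exp(-qT) = 1.00000000
P = K * exp(-rT) * N(-d2) - S_0 * exp(-qT) * N(-d1)
N(-d1) = 0.26428142; N(-d2) = 0.37296328
P = 9.2400 * 0.98659072 * 0.37296328 - 10.5500 * 1.00000000 * 0.26428142 = 0.6118

Answer: Price = 0.6118


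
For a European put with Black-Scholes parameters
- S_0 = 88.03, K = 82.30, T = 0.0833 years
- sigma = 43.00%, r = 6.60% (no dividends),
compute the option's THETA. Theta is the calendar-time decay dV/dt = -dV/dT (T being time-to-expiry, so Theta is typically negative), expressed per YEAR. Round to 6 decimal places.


Answer: Theta = -19.577136

Derivation:
d1 = 0.6486856440; d2 = 0.5245801647
phi(d1) = 0.3232481238; exp(-qT) = 1.0000000000; exp(-rT) = 0.9945172852
Theta = -S*exp(-qT)*phi(d1)*sigma/(2*sqrt(T)) + r*K*exp(-rT)*N(-d2) - q*S*exp(-qT)*N(-d1)
N(-d1) = 0.2582707927; N(-d2) = 0.2999375393; sqrt(T) = 0.2886173938
Term 1 = -88.0300 * 1.0000000000 * 0.3232481238 * 0.4300 / (2 * 0.2886173938) = -21.1974038437
Term 2 = 0.0660 * 82.3000 * 0.9945172852 * 0.2999375393 = 1.6202682830
Term 3 = 0 (no dividend yield, q = 0)
Theta = -21.1974038437 + (1.6202682830) + (0.0000000000) = -19.577136


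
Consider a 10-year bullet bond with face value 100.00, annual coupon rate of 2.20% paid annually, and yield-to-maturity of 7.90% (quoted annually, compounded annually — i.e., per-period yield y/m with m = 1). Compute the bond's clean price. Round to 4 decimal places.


Answer: Price = 61.5794

Derivation:
Coupon per period c = face * coupon_rate / m = 2.200000
Periods per year m = 1; per-period yield y/m = 0.079000
Number of cashflows N = 10
Cashflows (t years, CF_t, discount factor 1/(1+y/m)^(m*t), PV):
  t = 1.0000: CF_t = 2.200000, DF = 0.926784, PV = 2.038925
  t = 2.0000: CF_t = 2.200000, DF = 0.858929, PV = 1.889643
  t = 3.0000: CF_t = 2.200000, DF = 0.796041, PV = 1.751291
  t = 4.0000: CF_t = 2.200000, DF = 0.737758, PV = 1.623069
  t = 5.0000: CF_t = 2.200000, DF = 0.683743, PV = 1.504234
  t = 6.0000: CF_t = 2.200000, DF = 0.633682, PV = 1.394100
  t = 7.0000: CF_t = 2.200000, DF = 0.587286, PV = 1.292030
  t = 8.0000: CF_t = 2.200000, DF = 0.544288, PV = 1.197433
  t = 9.0000: CF_t = 2.200000, DF = 0.504437, PV = 1.109762
  t = 10.0000: CF_t = 102.200000, DF = 0.467504, PV = 47.778933
Price P = sum_t PV_t = 61.579420


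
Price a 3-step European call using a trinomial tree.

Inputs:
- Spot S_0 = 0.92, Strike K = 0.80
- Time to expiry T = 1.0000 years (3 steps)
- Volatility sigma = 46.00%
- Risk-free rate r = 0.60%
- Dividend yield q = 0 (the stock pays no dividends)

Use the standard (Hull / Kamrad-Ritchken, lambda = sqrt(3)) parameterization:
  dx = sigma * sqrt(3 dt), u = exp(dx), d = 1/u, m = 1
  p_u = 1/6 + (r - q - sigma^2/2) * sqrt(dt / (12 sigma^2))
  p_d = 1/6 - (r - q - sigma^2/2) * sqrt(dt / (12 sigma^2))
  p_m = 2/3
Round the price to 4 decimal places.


Answer: Price = V(0,0) = 0.2258

Derivation:
dt = T/N = 0.333333; dx = sigma*sqrt(3*dt) = 0.460000
u = exp(dx) = 1.584074; d = 1/u = 0.631284
p_u = 0.130507, p_m = 0.666667, p_d = 0.202826
Discount per step: exp(-r*dt) = 0.998002
Stock lattice S(k, j) with j the centered position index:
  k=0: S(0,+0) = 0.9200
  k=1: S(1,-1) = 0.5808; S(1,+0) = 0.9200; S(1,+1) = 1.4573
  k=2: S(2,-2) = 0.3666; S(2,-1) = 0.5808; S(2,+0) = 0.9200; S(2,+1) = 1.4573; S(2,+2) = 2.3085
  k=3: S(3,-3) = 0.2315; S(3,-2) = 0.3666; S(3,-1) = 0.5808; S(3,+0) = 0.9200; S(3,+1) = 1.4573; S(3,+2) = 2.3085; S(3,+3) = 3.6569
Terminal payoffs V(N, j) = max(S_T - K, 0):
  V(3,-3) = 0.000000; V(3,-2) = 0.000000; V(3,-1) = 0.000000; V(3,+0) = 0.120000; V(3,+1) = 0.657348; V(3,+2) = 1.508547; V(3,+3) = 2.856909
Backward induction: V(k, j) = exp(-r*dt) * [p_u * V(k+1, j+1) + p_m * V(k+1, j) + p_d * V(k+1, j-1)]
  V(2,-2) = exp(-r*dt) * [p_u*0.000000 + p_m*0.000000 + p_d*0.000000] = 0.000000
  V(2,-1) = exp(-r*dt) * [p_u*0.120000 + p_m*0.000000 + p_d*0.000000] = 0.015630
  V(2,+0) = exp(-r*dt) * [p_u*0.657348 + p_m*0.120000 + p_d*0.000000] = 0.165457
  V(2,+1) = exp(-r*dt) * [p_u*1.508547 + p_m*0.657348 + p_d*0.120000] = 0.658130
  V(2,+2) = exp(-r*dt) * [p_u*2.856909 + p_m*1.508547 + p_d*0.657348] = 1.508852
  V(1,-1) = exp(-r*dt) * [p_u*0.165457 + p_m*0.015630 + p_d*0.000000] = 0.031949
  V(1,+0) = exp(-r*dt) * [p_u*0.658130 + p_m*0.165457 + p_d*0.015630] = 0.198967
  V(1,+1) = exp(-r*dt) * [p_u*1.508852 + p_m*0.658130 + p_d*0.165457] = 0.667891
  V(0,+0) = exp(-r*dt) * [p_u*0.667891 + p_m*0.198967 + p_d*0.031949] = 0.225838


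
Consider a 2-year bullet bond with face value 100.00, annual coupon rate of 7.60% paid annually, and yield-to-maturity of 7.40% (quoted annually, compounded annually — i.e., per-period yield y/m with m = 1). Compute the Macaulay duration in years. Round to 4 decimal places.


Coupon per period c = face * coupon_rate / m = 7.600000
Periods per year m = 1; per-period yield y/m = 0.074000
Number of cashflows N = 2
Cashflows (t years, CF_t, discount factor 1/(1+y/m)^(m*t), PV):
  t = 1.0000: CF_t = 7.600000, DF = 0.931099, PV = 7.076350
  t = 2.0000: CF_t = 107.600000, DF = 0.866945, PV = 93.283259
Price P = sum_t PV_t = 100.359609
Macaulay numerator sum_t t * PV_t:
  t * PV_t at t = 1.0000: 7.076350
  t * PV_t at t = 2.0000: 186.566517
Macaulay duration D = (sum_t t * PV_t) / P = 193.642867 / 100.359609 = 1.929490

Answer: Macaulay duration = 1.9295 years


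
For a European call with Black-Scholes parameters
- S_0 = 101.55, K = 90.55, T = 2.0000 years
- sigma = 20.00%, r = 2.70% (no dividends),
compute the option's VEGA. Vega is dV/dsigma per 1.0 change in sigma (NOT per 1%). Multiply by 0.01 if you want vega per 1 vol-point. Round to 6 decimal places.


d1 = 0.7376859806; d2 = 0.4548432681
phi(d1) = 0.3039084312; exp(-qT) = 1.0000000000; exp(-rT) = 0.9474321065
Vega = S * exp(-qT) * phi(d1) * sqrt(T) = 101.5500 * 1.0000000000 * 0.3039084312 * 1.4142135624 = 43.645319

Answer: Vega = 43.645319


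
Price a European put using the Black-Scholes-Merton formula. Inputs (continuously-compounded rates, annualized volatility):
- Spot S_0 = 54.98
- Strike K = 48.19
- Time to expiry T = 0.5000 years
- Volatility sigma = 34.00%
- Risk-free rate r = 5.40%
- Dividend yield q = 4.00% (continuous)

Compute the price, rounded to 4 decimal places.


Answer: Price = 2.1067

Derivation:
d1 = (ln(S/K) + (r - q + 0.5*sigma^2) * T) / (sigma * sqrt(T)) = 0.69761471
d2 = d1 - sigma * sqrt(T) = 0.45719841
exp(-rT) = 0.97336124; exp(-qT) = 0.98019867
P = K * exp(-rT) * N(-d2) - S_0 * exp(-qT) * N(-d1)
N(-d1) = 0.24270909; N(-d2) = 0.32376422
P = 48.1900 * 0.97336124 * 0.32376422 - 54.9800 * 0.98019867 * 0.24270909 = 2.1067


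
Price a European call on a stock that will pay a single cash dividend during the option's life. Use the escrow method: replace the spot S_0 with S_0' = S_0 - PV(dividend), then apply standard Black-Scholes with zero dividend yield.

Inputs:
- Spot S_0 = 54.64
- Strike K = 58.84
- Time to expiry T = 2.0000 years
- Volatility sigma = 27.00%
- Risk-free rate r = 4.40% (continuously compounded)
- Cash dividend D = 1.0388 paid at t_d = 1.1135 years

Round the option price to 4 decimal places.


PV(D) = D * exp(-r * t_d) = 1.0388 * 0.95218684 = 0.98913169
S_0' = S_0 - PV(D) = 54.6400 - 0.98913169 = 53.65086831
d1 = (ln(S_0'/K) + (r + sigma^2/2)*T) / (sigma*sqrt(T)) = 0.17959401
d2 = d1 - sigma*sqrt(T) = -0.20224365
exp(-rT) = 0.91576088
N(d1) = 0.57126435; N(d2) = 0.41986313
C = S_0' * N(d1) - K * exp(-rT) * N(d2) = 53.65086831 * 0.57126435 - 58.8400 * 0.91576088 * 0.41986313 = 8.0252

Answer: Price = 8.0252


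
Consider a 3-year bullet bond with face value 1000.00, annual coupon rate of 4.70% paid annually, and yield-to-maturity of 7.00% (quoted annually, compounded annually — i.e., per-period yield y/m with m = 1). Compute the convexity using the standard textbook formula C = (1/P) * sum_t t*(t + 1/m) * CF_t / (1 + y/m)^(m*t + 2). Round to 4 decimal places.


Coupon per period c = face * coupon_rate / m = 47.000000
Periods per year m = 1; per-period yield y/m = 0.070000
Number of cashflows N = 3
Cashflows (t years, CF_t, discount factor 1/(1+y/m)^(m*t), PV):
  t = 1.0000: CF_t = 47.000000, DF = 0.934579, PV = 43.925234
  t = 2.0000: CF_t = 47.000000, DF = 0.873439, PV = 41.051620
  t = 3.0000: CF_t = 1047.000000, DF = 0.816298, PV = 854.663877
Price P = sum_t PV_t = 939.640731
Convexity numerator sum_t t*(t + 1/m) * CF_t / (1+y/m)^(m*t + 2):
  t = 1.0000: term = 76.732000
  t = 2.0000: term = 215.136450
  t = 3.0000: term = 8957.958359
Convexity = (1/P) * sum = 9249.826809 / 939.640731 = 9.844004

Answer: Convexity = 9.8440


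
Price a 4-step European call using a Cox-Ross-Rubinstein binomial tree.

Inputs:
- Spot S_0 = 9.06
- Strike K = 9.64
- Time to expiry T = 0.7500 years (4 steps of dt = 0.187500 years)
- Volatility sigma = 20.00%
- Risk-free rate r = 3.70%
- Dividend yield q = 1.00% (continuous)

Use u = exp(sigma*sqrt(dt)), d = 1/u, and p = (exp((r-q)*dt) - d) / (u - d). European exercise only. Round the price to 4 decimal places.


Answer: Price = V(0,0) = 0.4888

Derivation:
dt = T/N = 0.187500
u = exp(sigma*sqrt(dt)) = 1.090463; d = 1/u = 0.917042
p = (exp((r-q)*dt) - d) / (u - d) = 0.507629
Discount per step: exp(-r*dt) = 0.993087
Stock lattice S(k, i) with i counting down-moves:
  k=0: S(0,0) = 9.0600
  k=1: S(1,0) = 9.8796; S(1,1) = 8.3084
  k=2: S(2,0) = 10.7733; S(2,1) = 9.0600; S(2,2) = 7.6191
  k=3: S(3,0) = 11.7479; S(3,1) = 9.8796; S(3,2) = 8.3084; S(3,3) = 6.9871
  k=4: S(4,0) = 12.8107; S(4,1) = 10.7733; S(4,2) = 9.0600; S(4,3) = 7.6191; S(4,4) = 6.4074
Terminal payoffs V(N, i) = max(S_T - K, 0):
  V(4,0) = 3.170681; V(4,1) = 1.133336; V(4,2) = 0.000000; V(4,3) = 0.000000; V(4,4) = 0.000000
Backward induction: V(k, i) = exp(-r*dt) * [p * V(k+1, i) + (1-p) * V(k+1, i+1)].
  V(3,0) = exp(-r*dt) * [p*3.170681 + (1-p)*1.133336] = 2.152566
  V(3,1) = exp(-r*dt) * [p*1.133336 + (1-p)*0.000000] = 0.571337
  V(3,2) = exp(-r*dt) * [p*0.000000 + (1-p)*0.000000] = 0.000000
  V(3,3) = exp(-r*dt) * [p*0.000000 + (1-p)*0.000000] = 0.000000
  V(2,0) = exp(-r*dt) * [p*2.152566 + (1-p)*0.571337] = 1.364515
  V(2,1) = exp(-r*dt) * [p*0.571337 + (1-p)*0.000000] = 0.288022
  V(2,2) = exp(-r*dt) * [p*0.000000 + (1-p)*0.000000] = 0.000000
  V(1,0) = exp(-r*dt) * [p*1.364515 + (1-p)*0.288022] = 0.828711
  V(1,1) = exp(-r*dt) * [p*0.288022 + (1-p)*0.000000] = 0.145197
  V(0,0) = exp(-r*dt) * [p*0.828711 + (1-p)*0.145197] = 0.488766


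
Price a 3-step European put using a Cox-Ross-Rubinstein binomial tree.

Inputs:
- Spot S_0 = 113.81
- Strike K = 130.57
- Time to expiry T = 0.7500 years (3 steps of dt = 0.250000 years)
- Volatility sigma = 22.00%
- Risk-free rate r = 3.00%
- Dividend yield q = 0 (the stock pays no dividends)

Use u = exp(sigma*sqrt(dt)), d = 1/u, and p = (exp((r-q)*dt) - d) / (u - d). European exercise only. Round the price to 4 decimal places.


Answer: Price = V(0,0) = 17.3825

Derivation:
dt = T/N = 0.250000
u = exp(sigma*sqrt(dt)) = 1.116278; d = 1/u = 0.895834
p = (exp((r-q)*dt) - d) / (u - d) = 0.506678
Discount per step: exp(-r*dt) = 0.992528
Stock lattice S(k, i) with i counting down-moves:
  k=0: S(0,0) = 113.8100
  k=1: S(1,0) = 127.0436; S(1,1) = 101.9549
  k=2: S(2,0) = 141.8160; S(2,1) = 113.8100; S(2,2) = 91.3347
  k=3: S(3,0) = 158.3061; S(3,1) = 127.0436; S(3,2) = 101.9549; S(3,3) = 81.8207
Terminal payoffs V(N, i) = max(K - S_T, 0):
  V(3,0) = 0.000000; V(3,1) = 3.526393; V(3,2) = 28.615117; V(3,3) = 48.749290
Backward induction: V(k, i) = exp(-r*dt) * [p * V(k+1, i) + (1-p) * V(k+1, i+1)].
  V(2,0) = exp(-r*dt) * [p*0.000000 + (1-p)*3.526393] = 1.726649
  V(2,1) = exp(-r*dt) * [p*3.526393 + (1-p)*28.615117] = 15.784388
  V(2,2) = exp(-r*dt) * [p*28.615117 + (1-p)*48.749290] = 38.259724
  V(1,0) = exp(-r*dt) * [p*1.726649 + (1-p)*15.784388] = 8.596924
  V(1,1) = exp(-r*dt) * [p*15.784388 + (1-p)*38.259724] = 26.671183
  V(0,0) = exp(-r*dt) * [p*8.596924 + (1-p)*26.671183] = 17.382497


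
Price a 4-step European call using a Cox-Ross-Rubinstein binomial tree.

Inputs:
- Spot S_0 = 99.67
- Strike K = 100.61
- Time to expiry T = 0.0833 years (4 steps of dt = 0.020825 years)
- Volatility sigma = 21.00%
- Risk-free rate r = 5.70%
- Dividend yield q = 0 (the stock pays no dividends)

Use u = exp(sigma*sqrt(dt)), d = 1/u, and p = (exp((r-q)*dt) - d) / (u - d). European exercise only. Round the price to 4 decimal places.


Answer: Price = V(0,0) = 2.1932

Derivation:
dt = T/N = 0.020825
u = exp(sigma*sqrt(dt)) = 1.030769; d = 1/u = 0.970150
p = (exp((r-q)*dt) - d) / (u - d) = 0.512018
Discount per step: exp(-r*dt) = 0.998814
Stock lattice S(k, i) with i counting down-moves:
  k=0: S(0,0) = 99.6700
  k=1: S(1,0) = 102.7367; S(1,1) = 96.6948
  k=2: S(2,0) = 105.8978; S(2,1) = 99.6700; S(2,2) = 93.8085
  k=3: S(3,0) = 109.1561; S(3,1) = 102.7367; S(3,2) = 96.6948; S(3,3) = 91.0083
  k=4: S(4,0) = 112.5147; S(4,1) = 105.8978; S(4,2) = 99.6700; S(4,3) = 93.8085; S(4,4) = 88.2916
Terminal payoffs V(N, i) = max(S_T - K, 0):
  V(4,0) = 11.904717; V(4,1) = 5.287790; V(4,2) = 0.000000; V(4,3) = 0.000000; V(4,4) = 0.000000
Backward induction: V(k, i) = exp(-r*dt) * [p * V(k+1, i) + (1-p) * V(k+1, i+1)].
  V(3,0) = exp(-r*dt) * [p*11.904717 + (1-p)*5.287790] = 8.665482
  V(3,1) = exp(-r*dt) * [p*5.287790 + (1-p)*0.000000] = 2.704230
  V(3,2) = exp(-r*dt) * [p*0.000000 + (1-p)*0.000000] = 0.000000
  V(3,3) = exp(-r*dt) * [p*0.000000 + (1-p)*0.000000] = 0.000000
  V(2,0) = exp(-r*dt) * [p*8.665482 + (1-p)*2.704230] = 5.749668
  V(2,1) = exp(-r*dt) * [p*2.704230 + (1-p)*0.000000] = 1.382971
  V(2,2) = exp(-r*dt) * [p*0.000000 + (1-p)*0.000000] = 0.000000
  V(1,0) = exp(-r*dt) * [p*5.749668 + (1-p)*1.382971] = 3.614504
  V(1,1) = exp(-r*dt) * [p*1.382971 + (1-p)*0.000000] = 0.707266
  V(0,0) = exp(-r*dt) * [p*3.614504 + (1-p)*0.707266] = 2.193219


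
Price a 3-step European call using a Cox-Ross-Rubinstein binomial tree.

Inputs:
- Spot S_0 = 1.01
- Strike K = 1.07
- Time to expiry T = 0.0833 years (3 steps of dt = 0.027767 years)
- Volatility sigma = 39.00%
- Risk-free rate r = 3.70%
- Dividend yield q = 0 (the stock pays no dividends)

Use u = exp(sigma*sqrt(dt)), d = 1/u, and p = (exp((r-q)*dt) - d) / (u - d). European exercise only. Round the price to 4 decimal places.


Answer: Price = V(0,0) = 0.0215

Derivation:
dt = T/N = 0.027767
u = exp(sigma*sqrt(dt)) = 1.067145; d = 1/u = 0.937080
p = (exp((r-q)*dt) - d) / (u - d) = 0.491662
Discount per step: exp(-r*dt) = 0.998973
Stock lattice S(k, i) with i counting down-moves:
  k=0: S(0,0) = 1.0100
  k=1: S(1,0) = 1.0778; S(1,1) = 0.9465
  k=2: S(2,0) = 1.1502; S(2,1) = 1.0100; S(2,2) = 0.8869
  k=3: S(3,0) = 1.2274; S(3,1) = 1.0778; S(3,2) = 0.9465; S(3,3) = 0.8311
Terminal payoffs V(N, i) = max(S_T - K, 0):
  V(3,0) = 0.157416; V(3,1) = 0.007817; V(3,2) = 0.000000; V(3,3) = 0.000000
Backward induction: V(k, i) = exp(-r*dt) * [p * V(k+1, i) + (1-p) * V(k+1, i+1)].
  V(2,0) = exp(-r*dt) * [p*0.157416 + (1-p)*0.007817] = 0.081285
  V(2,1) = exp(-r*dt) * [p*0.007817 + (1-p)*0.000000] = 0.003839
  V(2,2) = exp(-r*dt) * [p*0.000000 + (1-p)*0.000000] = 0.000000
  V(1,0) = exp(-r*dt) * [p*0.081285 + (1-p)*0.003839] = 0.041874
  V(1,1) = exp(-r*dt) * [p*0.003839 + (1-p)*0.000000] = 0.001886
  V(0,0) = exp(-r*dt) * [p*0.041874 + (1-p)*0.001886] = 0.021524


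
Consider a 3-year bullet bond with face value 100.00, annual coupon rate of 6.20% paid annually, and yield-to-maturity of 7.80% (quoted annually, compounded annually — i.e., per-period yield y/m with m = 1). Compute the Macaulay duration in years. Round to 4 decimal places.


Coupon per period c = face * coupon_rate / m = 6.200000
Periods per year m = 1; per-period yield y/m = 0.078000
Number of cashflows N = 3
Cashflows (t years, CF_t, discount factor 1/(1+y/m)^(m*t), PV):
  t = 1.0000: CF_t = 6.200000, DF = 0.927644, PV = 5.751391
  t = 2.0000: CF_t = 6.200000, DF = 0.860523, PV = 5.335243
  t = 3.0000: CF_t = 106.200000, DF = 0.798259, PV = 84.775085
Price P = sum_t PV_t = 95.861719
Macaulay numerator sum_t t * PV_t:
  t * PV_t at t = 1.0000: 5.751391
  t * PV_t at t = 2.0000: 10.670485
  t * PV_t at t = 3.0000: 254.325255
Macaulay duration D = (sum_t t * PV_t) / P = 270.747132 / 95.861719 = 2.824351

Answer: Macaulay duration = 2.8244 years


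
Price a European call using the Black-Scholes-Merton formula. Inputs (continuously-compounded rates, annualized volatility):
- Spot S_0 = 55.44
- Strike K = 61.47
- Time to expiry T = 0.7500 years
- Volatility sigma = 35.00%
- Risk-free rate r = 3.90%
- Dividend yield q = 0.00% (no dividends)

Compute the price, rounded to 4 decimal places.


d1 = (ln(S/K) + (r - q + 0.5*sigma^2) * T) / (sigma * sqrt(T)) = -0.09257530
d2 = d1 - sigma * sqrt(T) = -0.39568419
exp(-rT) = 0.97117364; exp(-qT) = 1.00000000
C = S_0 * exp(-qT) * N(d1) - K * exp(-rT) * N(d2)
N(d1) = 0.46312048; N(d2) = 0.34616901
C = 55.4400 * 1.00000000 * 0.46312048 - 61.4700 * 0.97117364 * 0.34616901 = 5.0098

Answer: Price = 5.0098


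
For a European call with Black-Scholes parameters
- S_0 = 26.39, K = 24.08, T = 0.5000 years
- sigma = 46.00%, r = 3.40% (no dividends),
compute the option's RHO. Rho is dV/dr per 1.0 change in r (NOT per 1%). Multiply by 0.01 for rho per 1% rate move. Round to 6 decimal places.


d1 = 0.4965227883; d2 = 0.1712536689
phi(d1) = 0.3526758299; exp(-qT) = 1.0000000000; exp(-rT) = 0.9831436846
N(d2) = 0.5679878455
Rho = K*T*exp(-rT)*N(d2) = 24.0800 * 0.5000 * 0.9831436846 * 0.5679878455 = 6.723301

Answer: Rho = 6.723301


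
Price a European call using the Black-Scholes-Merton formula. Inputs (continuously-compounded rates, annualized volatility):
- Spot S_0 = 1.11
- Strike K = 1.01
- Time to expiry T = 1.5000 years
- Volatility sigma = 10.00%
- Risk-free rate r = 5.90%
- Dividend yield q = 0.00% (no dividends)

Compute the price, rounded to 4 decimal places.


d1 = (ln(S/K) + (r - q + 0.5*sigma^2) * T) / (sigma * sqrt(T)) = 1.55468856
d2 = d1 - sigma * sqrt(T) = 1.43221408
exp(-rT) = 0.91530311; exp(-qT) = 1.00000000
C = S_0 * exp(-qT) * N(d1) - K * exp(-rT) * N(d2)
N(d1) = 0.93998987; N(d2) = 0.92395872
C = 1.1100 * 1.00000000 * 0.93998987 - 1.0100 * 0.91530311 * 0.92395872 = 0.1892

Answer: Price = 0.1892


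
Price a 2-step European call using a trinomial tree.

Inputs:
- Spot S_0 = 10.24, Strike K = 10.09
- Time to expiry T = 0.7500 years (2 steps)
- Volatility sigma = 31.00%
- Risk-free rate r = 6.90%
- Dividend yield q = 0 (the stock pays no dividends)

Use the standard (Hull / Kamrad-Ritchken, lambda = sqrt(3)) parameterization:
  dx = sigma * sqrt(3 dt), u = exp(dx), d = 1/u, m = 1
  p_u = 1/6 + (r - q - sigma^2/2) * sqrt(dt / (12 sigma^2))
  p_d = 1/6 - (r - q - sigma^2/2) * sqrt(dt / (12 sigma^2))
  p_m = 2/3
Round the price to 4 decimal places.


dt = T/N = 0.375000; dx = sigma*sqrt(3*dt) = 0.328805
u = exp(dx) = 1.389306; d = 1/u = 0.719784
p_u = 0.178613, p_m = 0.666667, p_d = 0.154720
Discount per step: exp(-r*dt) = 0.974457
Stock lattice S(k, j) with j the centered position index:
  k=0: S(0,+0) = 10.2400
  k=1: S(1,-1) = 7.3706; S(1,+0) = 10.2400; S(1,+1) = 14.2265
  k=2: S(2,-2) = 5.3052; S(2,-1) = 7.3706; S(2,+0) = 10.2400; S(2,+1) = 14.2265; S(2,+2) = 19.7650
Terminal payoffs V(N, j) = max(S_T - K, 0):
  V(2,-2) = 0.000000; V(2,-1) = 0.000000; V(2,+0) = 0.150000; V(2,+1) = 4.136498; V(2,+2) = 9.674965
Backward induction: V(k, j) = exp(-r*dt) * [p_u * V(k+1, j+1) + p_m * V(k+1, j) + p_d * V(k+1, j-1)]
  V(1,-1) = exp(-r*dt) * [p_u*0.150000 + p_m*0.000000 + p_d*0.000000] = 0.026108
  V(1,+0) = exp(-r*dt) * [p_u*4.136498 + p_m*0.150000 + p_d*0.000000] = 0.817407
  V(1,+1) = exp(-r*dt) * [p_u*9.674965 + p_m*4.136498 + p_d*0.150000] = 4.393779
  V(0,+0) = exp(-r*dt) * [p_u*4.393779 + p_m*0.817407 + p_d*0.026108] = 1.299697

Answer: Price = V(0,0) = 1.2997


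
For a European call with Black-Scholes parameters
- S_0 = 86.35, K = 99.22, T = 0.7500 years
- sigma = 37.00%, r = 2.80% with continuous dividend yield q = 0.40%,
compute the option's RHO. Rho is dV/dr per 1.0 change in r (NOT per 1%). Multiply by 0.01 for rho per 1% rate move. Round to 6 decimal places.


d1 = -0.2171876314; d2 = -0.5376170308
phi(d1) = 0.3896432248; exp(-qT) = 0.9970044955; exp(-rT) = 0.9792189646
N(d2) = 0.2954207350
Rho = K*T*exp(-rT)*N(d2) = 99.2200 * 0.7500 * 0.9792189646 * 0.2954207350 = 21.526889

Answer: Rho = 21.526889


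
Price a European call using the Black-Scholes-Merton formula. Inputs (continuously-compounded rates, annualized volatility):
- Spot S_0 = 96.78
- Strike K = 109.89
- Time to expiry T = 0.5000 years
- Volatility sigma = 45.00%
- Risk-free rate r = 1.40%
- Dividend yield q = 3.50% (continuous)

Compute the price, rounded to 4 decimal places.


Answer: Price = 7.0718

Derivation:
d1 = (ln(S/K) + (r - q + 0.5*sigma^2) * T) / (sigma * sqrt(T)) = -0.27314593
d2 = d1 - sigma * sqrt(T) = -0.59134399
exp(-rT) = 0.99302444; exp(-qT) = 0.98265224
C = S_0 * exp(-qT) * N(d1) - K * exp(-rT) * N(d2)
N(d1) = 0.39237052; N(d2) = 0.27714498
C = 96.7800 * 0.98265224 * 0.39237052 - 109.8900 * 0.99302444 * 0.27714498 = 7.0718


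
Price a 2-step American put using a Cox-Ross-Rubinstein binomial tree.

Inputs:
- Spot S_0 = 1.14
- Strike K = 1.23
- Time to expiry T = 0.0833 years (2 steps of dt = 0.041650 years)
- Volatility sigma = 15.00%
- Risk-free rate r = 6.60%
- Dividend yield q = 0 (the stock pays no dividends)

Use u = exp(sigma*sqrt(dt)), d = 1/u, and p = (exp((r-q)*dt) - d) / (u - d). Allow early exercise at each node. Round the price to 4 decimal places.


Answer: Price = V(0,0) = 0.0900

Derivation:
dt = T/N = 0.041650
u = exp(sigma*sqrt(dt)) = 1.031086; d = 1/u = 0.969851
p = (exp((r-q)*dt) - d) / (u - d) = 0.537301
Discount per step: exp(-r*dt) = 0.997255
Stock lattice S(k, i) with i counting down-moves:
  k=0: S(0,0) = 1.1400
  k=1: S(1,0) = 1.1754; S(1,1) = 1.1056
  k=2: S(2,0) = 1.2120; S(2,1) = 1.1400; S(2,2) = 1.0723
Terminal payoffs V(N, i) = max(K - S_T, 0):
  V(2,0) = 0.018023; V(2,1) = 0.090000; V(2,2) = 0.157703
Backward induction: V(k, i) = exp(-r*dt) * [p * V(k+1, i) + (1-p) * V(k+1, i+1)]; then take max(V_cont, immediate exercise) for American.
  V(1,0) = exp(-r*dt) * [p*0.018023 + (1-p)*0.090000] = 0.051186; exercise = 0.054562; V(1,0) = max -> 0.054562
  V(1,1) = exp(-r*dt) * [p*0.090000 + (1-p)*0.157703] = 0.120993; exercise = 0.124369; V(1,1) = max -> 0.124369
  V(0,0) = exp(-r*dt) * [p*0.054562 + (1-p)*0.124369] = 0.086623; exercise = 0.090000; V(0,0) = max -> 0.090000
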